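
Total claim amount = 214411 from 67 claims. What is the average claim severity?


severity = total / number
= 214411 / 67
= 3200.1642


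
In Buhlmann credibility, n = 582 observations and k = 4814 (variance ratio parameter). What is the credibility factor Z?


Z = n / (n + k)
= 582 / (582 + 4814)
= 582 / 5396
= 0.1079


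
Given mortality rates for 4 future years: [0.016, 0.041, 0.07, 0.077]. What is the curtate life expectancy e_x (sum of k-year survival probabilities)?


e_x = sum_{k=1}^{n} k_p_x
k_p_x values:
  1_p_x = 0.984
  2_p_x = 0.943656
  3_p_x = 0.8776
  4_p_x = 0.810025
e_x = 3.6153


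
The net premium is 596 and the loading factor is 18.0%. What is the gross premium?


Gross = net * (1 + loading)
= 596 * (1 + 0.18)
= 596 * 1.18
= 703.28


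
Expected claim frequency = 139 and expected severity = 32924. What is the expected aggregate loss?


E[S] = E[N] * E[X]
= 139 * 32924
= 4.5764e+06


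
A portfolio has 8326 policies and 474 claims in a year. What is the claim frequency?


frequency = claims / policies
= 474 / 8326
= 0.0569


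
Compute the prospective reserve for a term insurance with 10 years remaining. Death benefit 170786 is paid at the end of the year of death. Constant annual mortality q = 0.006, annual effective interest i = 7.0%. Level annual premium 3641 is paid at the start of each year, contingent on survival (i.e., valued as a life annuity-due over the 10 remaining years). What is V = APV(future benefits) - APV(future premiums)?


v = 1/(1+i) = 0.934579
APV(future benefits) per unit = sum_{k=0}^{9} k_p_x * q * v^(k+1) = 0.041159
APV(future benefits) = 170786 * 0.041159 = 7029.298
Life annuity-due factor ä_{x:10} = sum_{k=0}^{9} k_p_x * v^k = 7.339935
APV(future premiums) = 3641 * 7.339935 = 26724.7034
V = 7029.298 - 26724.7034
= -19695.4054


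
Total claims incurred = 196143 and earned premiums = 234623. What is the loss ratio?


Loss ratio = claims / premiums
= 196143 / 234623
= 0.836


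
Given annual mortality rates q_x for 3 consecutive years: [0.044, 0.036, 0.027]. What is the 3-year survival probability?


p_k = 1 - q_k for each year
Survival = product of (1 - q_k)
= 0.956 * 0.964 * 0.973
= 0.8967


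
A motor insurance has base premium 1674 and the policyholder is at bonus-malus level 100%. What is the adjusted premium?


adjusted = base * BM_level / 100
= 1674 * 100 / 100
= 1674 * 1.0
= 1674.0


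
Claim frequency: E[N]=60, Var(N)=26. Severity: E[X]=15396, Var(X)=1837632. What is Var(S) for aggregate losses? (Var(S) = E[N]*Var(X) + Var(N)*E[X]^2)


Var(S) = E[N]*Var(X) + Var(N)*E[X]^2
= 60*1837632 + 26*15396^2
= 110257920 + 6162957216
= 6.2732e+09


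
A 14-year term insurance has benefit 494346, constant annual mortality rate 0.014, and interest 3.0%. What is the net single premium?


NSP = benefit * sum_{k=0}^{n-1} k_p_x * q * v^(k+1)
With constant q=0.014, v=0.970874
Sum = 0.145506
NSP = 494346 * 0.145506
= 71930.4073


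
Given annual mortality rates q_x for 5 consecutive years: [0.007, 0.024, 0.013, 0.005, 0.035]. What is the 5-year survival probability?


p_k = 1 - q_k for each year
Survival = product of (1 - q_k)
= 0.993 * 0.976 * 0.987 * 0.995 * 0.965
= 0.9185


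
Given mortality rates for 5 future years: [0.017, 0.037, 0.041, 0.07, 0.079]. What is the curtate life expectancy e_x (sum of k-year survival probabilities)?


e_x = sum_{k=1}^{n} k_p_x
k_p_x values:
  1_p_x = 0.983
  2_p_x = 0.946629
  3_p_x = 0.907817
  4_p_x = 0.84427
  5_p_x = 0.777573
e_x = 4.4593


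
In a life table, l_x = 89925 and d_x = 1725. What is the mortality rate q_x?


q_x = d_x / l_x
= 1725 / 89925
= 0.0192


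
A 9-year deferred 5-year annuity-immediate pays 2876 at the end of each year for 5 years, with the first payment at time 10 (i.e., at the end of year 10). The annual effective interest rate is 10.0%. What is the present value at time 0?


PV at time 9 of the 5-year annuity-immediate:
a_n = 2876 * (1-(1+0.1)^(-5))/0.1 = 10902.3027
Discount back 9 years to time 0:
PV = 10902.3027 * (1+0.1)^(-9)
= 10902.3027 * 0.424098
= 4623.6406


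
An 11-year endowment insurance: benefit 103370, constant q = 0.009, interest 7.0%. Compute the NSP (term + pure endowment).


Term component = 6711.106
Pure endowment = 11_p_x * v^11 * benefit = 0.905337 * 0.475093 * 103370 = 44461.4028
NSP = 51172.5088


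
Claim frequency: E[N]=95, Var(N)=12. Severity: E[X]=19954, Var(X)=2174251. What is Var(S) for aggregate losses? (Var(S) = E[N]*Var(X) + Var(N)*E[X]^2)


Var(S) = E[N]*Var(X) + Var(N)*E[X]^2
= 95*2174251 + 12*19954^2
= 206553845 + 4777945392
= 4.9845e+09


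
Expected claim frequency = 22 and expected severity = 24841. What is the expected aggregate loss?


E[S] = E[N] * E[X]
= 22 * 24841
= 546502


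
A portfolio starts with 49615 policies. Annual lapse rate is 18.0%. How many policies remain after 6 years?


remaining = initial * (1 - lapse)^years
= 49615 * (1 - 0.18)^6
= 49615 * 0.304007
= 15083.291


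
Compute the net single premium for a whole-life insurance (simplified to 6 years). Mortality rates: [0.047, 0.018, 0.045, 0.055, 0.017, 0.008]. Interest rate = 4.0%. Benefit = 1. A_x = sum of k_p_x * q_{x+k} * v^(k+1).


v = 0.961538
Year 0: k_p_x=1.0, q=0.047, term=0.045192
Year 1: k_p_x=0.953, q=0.018, term=0.01586
Year 2: k_p_x=0.935846, q=0.045, term=0.037438
Year 3: k_p_x=0.893733, q=0.055, term=0.042018
Year 4: k_p_x=0.844578, q=0.017, term=0.011801
Year 5: k_p_x=0.83022, q=0.008, term=0.005249
A_x = 0.1576


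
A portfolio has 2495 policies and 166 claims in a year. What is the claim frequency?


frequency = claims / policies
= 166 / 2495
= 0.0665


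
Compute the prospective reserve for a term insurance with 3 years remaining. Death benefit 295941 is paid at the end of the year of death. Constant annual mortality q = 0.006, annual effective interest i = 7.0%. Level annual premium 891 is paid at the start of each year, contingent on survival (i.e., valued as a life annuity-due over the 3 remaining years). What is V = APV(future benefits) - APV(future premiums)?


v = 1/(1+i) = 0.934579
APV(future benefits) per unit = sum_{k=0}^{2} k_p_x * q * v^(k+1) = 0.015656
APV(future benefits) = 295941 * 0.015656 = 4633.2095
Life annuity-due factor ä_{x:3} = sum_{k=0}^{2} k_p_x * v^k = 2.791961
APV(future premiums) = 891 * 2.791961 = 2487.6371
V = 4633.2095 - 2487.6371
= 2145.5724


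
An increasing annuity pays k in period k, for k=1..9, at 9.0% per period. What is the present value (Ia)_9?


(Ia)_n = sum_{k=1}^{n} k * v^k, v = 1/(1+i)
v = 0.917431
Sum computed term by term:
(Ia)_9 = 26.5663


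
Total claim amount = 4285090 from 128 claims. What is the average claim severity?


severity = total / number
= 4285090 / 128
= 33477.2656


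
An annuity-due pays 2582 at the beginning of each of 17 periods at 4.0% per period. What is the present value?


PV_due = PMT * (1-(1+i)^(-n))/i * (1+i)
PV_immediate = 31411.757
PV_due = 31411.757 * 1.04
= 32668.2273


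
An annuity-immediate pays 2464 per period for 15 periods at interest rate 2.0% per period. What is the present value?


PV = PMT * (1 - (1+i)^(-n)) / i
= 2464 * (1 - (1+0.02)^(-15)) / 0.02
= 2464 * (1 - 0.743015) / 0.02
= 2464 * 12.849264
= 31660.5853


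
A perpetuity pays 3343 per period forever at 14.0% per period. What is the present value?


PV = PMT / i
= 3343 / 0.14
= 23878.5714


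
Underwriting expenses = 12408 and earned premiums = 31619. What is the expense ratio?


Expense ratio = expenses / premiums
= 12408 / 31619
= 0.3924


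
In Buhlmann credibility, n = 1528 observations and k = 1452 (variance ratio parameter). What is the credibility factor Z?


Z = n / (n + k)
= 1528 / (1528 + 1452)
= 1528 / 2980
= 0.5128


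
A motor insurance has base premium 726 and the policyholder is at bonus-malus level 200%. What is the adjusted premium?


adjusted = base * BM_level / 100
= 726 * 200 / 100
= 726 * 2.0
= 1452.0


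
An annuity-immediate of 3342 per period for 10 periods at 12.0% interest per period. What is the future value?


FV = PMT * ((1+i)^n - 1) / i
= 3342 * ((1.12)^10 - 1) / 0.12
= 3342 * (3.105848 - 1) / 0.12
= 58647.8726


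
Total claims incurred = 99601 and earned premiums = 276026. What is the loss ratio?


Loss ratio = claims / premiums
= 99601 / 276026
= 0.3608


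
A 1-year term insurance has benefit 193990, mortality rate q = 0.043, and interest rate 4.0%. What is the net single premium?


NSP = benefit * q * v
v = 1/(1+i) = 0.961538
NSP = 193990 * 0.043 * 0.961538
= 8020.7404


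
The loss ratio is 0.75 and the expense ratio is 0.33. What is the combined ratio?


Combined ratio = loss ratio + expense ratio
= 0.75 + 0.33
= 1.08


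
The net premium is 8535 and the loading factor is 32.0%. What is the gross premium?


Gross = net * (1 + loading)
= 8535 * (1 + 0.32)
= 8535 * 1.32
= 11266.2


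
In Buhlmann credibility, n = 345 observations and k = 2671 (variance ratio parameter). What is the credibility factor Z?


Z = n / (n + k)
= 345 / (345 + 2671)
= 345 / 3016
= 0.1144


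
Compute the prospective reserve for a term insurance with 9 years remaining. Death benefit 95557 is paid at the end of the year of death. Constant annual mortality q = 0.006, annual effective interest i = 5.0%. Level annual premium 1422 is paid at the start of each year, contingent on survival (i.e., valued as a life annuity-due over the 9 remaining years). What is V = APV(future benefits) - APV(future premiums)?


v = 1/(1+i) = 0.952381
APV(future benefits) per unit = sum_{k=0}^{8} k_p_x * q * v^(k+1) = 0.041719
APV(future benefits) = 95557 * 0.041719 = 3986.5303
Life annuity-due factor ä_{x:9} = sum_{k=0}^{8} k_p_x * v^k = 7.300803
APV(future premiums) = 1422 * 7.300803 = 10381.7414
V = 3986.5303 - 10381.7414
= -6395.2111


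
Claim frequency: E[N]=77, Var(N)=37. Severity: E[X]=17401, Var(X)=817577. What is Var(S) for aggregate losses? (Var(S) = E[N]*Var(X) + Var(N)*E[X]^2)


Var(S) = E[N]*Var(X) + Var(N)*E[X]^2
= 77*817577 + 37*17401^2
= 62953429 + 11203407637
= 1.1266e+10


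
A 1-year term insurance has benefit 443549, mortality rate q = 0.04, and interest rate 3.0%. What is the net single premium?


NSP = benefit * q * v
v = 1/(1+i) = 0.970874
NSP = 443549 * 0.04 * 0.970874
= 17225.2039


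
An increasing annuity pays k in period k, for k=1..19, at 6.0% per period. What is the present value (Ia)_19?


(Ia)_n = sum_{k=1}^{n} k * v^k, v = 1/(1+i)
v = 0.943396
Sum computed term by term:
(Ia)_19 = 92.4643


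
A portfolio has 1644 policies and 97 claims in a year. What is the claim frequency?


frequency = claims / policies
= 97 / 1644
= 0.059


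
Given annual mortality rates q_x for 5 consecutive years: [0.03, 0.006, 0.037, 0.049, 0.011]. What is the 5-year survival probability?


p_k = 1 - q_k for each year
Survival = product of (1 - q_k)
= 0.97 * 0.994 * 0.963 * 0.951 * 0.989
= 0.8733


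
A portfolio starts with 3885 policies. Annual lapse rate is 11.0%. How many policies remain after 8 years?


remaining = initial * (1 - lapse)^years
= 3885 * (1 - 0.11)^8
= 3885 * 0.393659
= 1529.3648


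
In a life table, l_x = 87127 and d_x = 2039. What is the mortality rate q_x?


q_x = d_x / l_x
= 2039 / 87127
= 0.0234


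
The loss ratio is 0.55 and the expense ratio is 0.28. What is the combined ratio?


Combined ratio = loss ratio + expense ratio
= 0.55 + 0.28
= 0.83


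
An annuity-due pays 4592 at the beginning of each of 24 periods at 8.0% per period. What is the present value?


PV_due = PMT * (1-(1+i)^(-n))/i * (1+i)
PV_immediate = 48348.058
PV_due = 48348.058 * 1.08
= 52215.9027


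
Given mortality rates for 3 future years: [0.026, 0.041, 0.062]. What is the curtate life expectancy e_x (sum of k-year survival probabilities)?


e_x = sum_{k=1}^{n} k_p_x
k_p_x values:
  1_p_x = 0.974
  2_p_x = 0.934066
  3_p_x = 0.876154
e_x = 2.7842


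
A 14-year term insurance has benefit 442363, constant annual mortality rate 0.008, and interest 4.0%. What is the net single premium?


NSP = benefit * sum_{k=0}^{n-1} k_p_x * q * v^(k+1)
With constant q=0.008, v=0.961538
Sum = 0.080657
NSP = 442363 * 0.080657
= 35679.835


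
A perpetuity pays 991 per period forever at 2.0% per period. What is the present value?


PV = PMT / i
= 991 / 0.02
= 49550.0


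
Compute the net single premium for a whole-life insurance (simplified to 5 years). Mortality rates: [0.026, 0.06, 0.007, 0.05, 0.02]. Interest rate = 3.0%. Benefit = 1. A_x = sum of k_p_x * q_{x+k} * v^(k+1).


v = 0.970874
Year 0: k_p_x=1.0, q=0.026, term=0.025243
Year 1: k_p_x=0.974, q=0.06, term=0.055085
Year 2: k_p_x=0.91556, q=0.007, term=0.005865
Year 3: k_p_x=0.909151, q=0.05, term=0.040388
Year 4: k_p_x=0.863694, q=0.02, term=0.014901
A_x = 0.1415


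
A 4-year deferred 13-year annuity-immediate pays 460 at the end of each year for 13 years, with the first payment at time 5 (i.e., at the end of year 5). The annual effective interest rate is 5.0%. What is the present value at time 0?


PV at time 4 of the 13-year annuity-immediate:
a_n = 460 * (1-(1+0.05)^(-13))/0.05 = 4321.0436
Discount back 4 years to time 0:
PV = 4321.0436 * (1+0.05)^(-4)
= 4321.0436 * 0.822702
= 3554.9332


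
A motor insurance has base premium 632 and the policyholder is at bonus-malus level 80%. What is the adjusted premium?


adjusted = base * BM_level / 100
= 632 * 80 / 100
= 632 * 0.8
= 505.6


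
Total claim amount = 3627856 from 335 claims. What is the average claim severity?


severity = total / number
= 3627856 / 335
= 10829.4209


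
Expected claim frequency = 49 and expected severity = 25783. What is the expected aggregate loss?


E[S] = E[N] * E[X]
= 49 * 25783
= 1.2634e+06


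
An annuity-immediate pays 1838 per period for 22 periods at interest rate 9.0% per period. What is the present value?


PV = PMT * (1 - (1+i)^(-n)) / i
= 1838 * (1 - (1+0.09)^(-22)) / 0.09
= 1838 * (1 - 0.150182) / 0.09
= 1838 * 9.442425
= 17355.178


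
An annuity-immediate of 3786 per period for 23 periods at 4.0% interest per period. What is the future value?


FV = PMT * ((1+i)^n - 1) / i
= 3786 * ((1.04)^23 - 1) / 0.04
= 3786 * (2.464716 - 1) / 0.04
= 138635.3262


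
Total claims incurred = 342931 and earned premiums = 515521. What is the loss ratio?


Loss ratio = claims / premiums
= 342931 / 515521
= 0.6652


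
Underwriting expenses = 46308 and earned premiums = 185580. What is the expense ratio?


Expense ratio = expenses / premiums
= 46308 / 185580
= 0.2495


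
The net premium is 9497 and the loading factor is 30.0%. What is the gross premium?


Gross = net * (1 + loading)
= 9497 * (1 + 0.3)
= 9497 * 1.3
= 12346.1


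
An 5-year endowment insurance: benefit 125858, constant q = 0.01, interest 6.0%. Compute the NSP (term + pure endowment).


Term component = 5202.6985
Pure endowment = 5_p_x * v^5 * benefit = 0.95099 * 0.747258 * 125858 = 89439.1108
NSP = 94641.8093


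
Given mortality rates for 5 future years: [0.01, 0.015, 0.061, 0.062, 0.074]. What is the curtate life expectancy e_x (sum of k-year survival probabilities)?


e_x = sum_{k=1}^{n} k_p_x
k_p_x values:
  1_p_x = 0.99
  2_p_x = 0.97515
  3_p_x = 0.915666
  4_p_x = 0.858895
  5_p_x = 0.795336
e_x = 4.535


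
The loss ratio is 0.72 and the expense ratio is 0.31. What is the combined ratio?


Combined ratio = loss ratio + expense ratio
= 0.72 + 0.31
= 1.03


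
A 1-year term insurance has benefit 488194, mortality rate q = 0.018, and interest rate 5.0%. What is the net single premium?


NSP = benefit * q * v
v = 1/(1+i) = 0.952381
NSP = 488194 * 0.018 * 0.952381
= 8369.04


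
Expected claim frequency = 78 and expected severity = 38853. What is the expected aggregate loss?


E[S] = E[N] * E[X]
= 78 * 38853
= 3.0305e+06


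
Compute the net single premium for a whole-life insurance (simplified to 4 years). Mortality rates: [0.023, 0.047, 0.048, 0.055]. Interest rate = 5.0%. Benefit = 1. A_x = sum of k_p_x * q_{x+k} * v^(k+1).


v = 0.952381
Year 0: k_p_x=1.0, q=0.023, term=0.021905
Year 1: k_p_x=0.977, q=0.047, term=0.04165
Year 2: k_p_x=0.931081, q=0.048, term=0.038607
Year 3: k_p_x=0.886389, q=0.055, term=0.040108
A_x = 0.1423


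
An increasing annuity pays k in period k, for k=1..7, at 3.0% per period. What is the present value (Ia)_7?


(Ia)_n = sum_{k=1}^{n} k * v^k, v = 1/(1+i)
v = 0.970874
Sum computed term by term:
(Ia)_7 = 24.185


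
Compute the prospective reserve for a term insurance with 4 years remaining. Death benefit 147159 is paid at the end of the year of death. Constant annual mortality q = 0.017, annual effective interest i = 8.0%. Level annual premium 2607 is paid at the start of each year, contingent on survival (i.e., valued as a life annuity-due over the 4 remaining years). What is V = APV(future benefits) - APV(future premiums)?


v = 1/(1+i) = 0.925926
APV(future benefits) per unit = sum_{k=0}^{3} k_p_x * q * v^(k+1) = 0.054977
APV(future benefits) = 147159 * 0.054977 = 8090.3532
Life annuity-due factor ä_{x:4} = sum_{k=0}^{3} k_p_x * v^k = 3.492653
APV(future premiums) = 2607 * 3.492653 = 9105.3474
V = 8090.3532 - 9105.3474
= -1014.9942


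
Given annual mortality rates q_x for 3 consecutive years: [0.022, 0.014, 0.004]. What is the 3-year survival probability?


p_k = 1 - q_k for each year
Survival = product of (1 - q_k)
= 0.978 * 0.986 * 0.996
= 0.9605


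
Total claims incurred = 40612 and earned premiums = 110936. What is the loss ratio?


Loss ratio = claims / premiums
= 40612 / 110936
= 0.3661


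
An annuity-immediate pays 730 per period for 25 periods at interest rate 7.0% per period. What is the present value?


PV = PMT * (1 - (1+i)^(-n)) / i
= 730 * (1 - (1+0.07)^(-25)) / 0.07
= 730 * (1 - 0.184249) / 0.07
= 730 * 11.653583
= 8507.1157


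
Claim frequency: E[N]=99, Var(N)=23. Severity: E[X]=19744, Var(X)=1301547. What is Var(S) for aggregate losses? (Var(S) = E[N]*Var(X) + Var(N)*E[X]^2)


Var(S) = E[N]*Var(X) + Var(N)*E[X]^2
= 99*1301547 + 23*19744^2
= 128853153 + 8965987328
= 9.0948e+09


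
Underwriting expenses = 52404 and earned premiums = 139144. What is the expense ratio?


Expense ratio = expenses / premiums
= 52404 / 139144
= 0.3766


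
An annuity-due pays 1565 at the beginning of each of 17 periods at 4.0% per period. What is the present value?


PV_due = PMT * (1-(1+i)^(-n))/i * (1+i)
PV_immediate = 19039.2718
PV_due = 19039.2718 * 1.04
= 19800.8426


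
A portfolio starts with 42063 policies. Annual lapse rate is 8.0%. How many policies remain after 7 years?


remaining = initial * (1 - lapse)^years
= 42063 * (1 - 0.08)^7
= 42063 * 0.557847
= 23464.7016


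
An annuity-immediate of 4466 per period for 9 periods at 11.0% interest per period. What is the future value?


FV = PMT * ((1+i)^n - 1) / i
= 4466 * ((1.11)^9 - 1) / 0.11
= 4466 * (2.558037 - 1) / 0.11
= 63256.2991


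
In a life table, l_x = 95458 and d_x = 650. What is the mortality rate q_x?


q_x = d_x / l_x
= 650 / 95458
= 0.0068


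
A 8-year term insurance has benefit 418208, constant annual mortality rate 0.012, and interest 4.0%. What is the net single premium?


NSP = benefit * sum_{k=0}^{n-1} k_p_x * q * v^(k+1)
With constant q=0.012, v=0.961538
Sum = 0.077672
NSP = 418208 * 0.077672
= 32483.1388


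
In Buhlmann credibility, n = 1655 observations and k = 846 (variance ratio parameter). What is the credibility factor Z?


Z = n / (n + k)
= 1655 / (1655 + 846)
= 1655 / 2501
= 0.6617


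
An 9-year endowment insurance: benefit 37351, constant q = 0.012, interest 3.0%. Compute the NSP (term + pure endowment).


Term component = 3334.83
Pure endowment = 9_p_x * v^9 * benefit = 0.897041 * 0.766417 * 37351 = 25679.0949
NSP = 29013.9249


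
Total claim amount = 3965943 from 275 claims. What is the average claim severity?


severity = total / number
= 3965943 / 275
= 14421.6109


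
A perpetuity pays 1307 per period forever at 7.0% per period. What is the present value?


PV = PMT / i
= 1307 / 0.07
= 18671.4286


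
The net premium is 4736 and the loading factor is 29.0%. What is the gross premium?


Gross = net * (1 + loading)
= 4736 * (1 + 0.29)
= 4736 * 1.29
= 6109.44


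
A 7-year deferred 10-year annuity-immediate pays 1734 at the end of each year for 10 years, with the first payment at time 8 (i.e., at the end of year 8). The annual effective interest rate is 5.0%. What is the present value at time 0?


PV at time 7 of the 10-year annuity-immediate:
a_n = 1734 * (1-(1+0.05)^(-10))/0.05 = 13389.4884
Discount back 7 years to time 0:
PV = 13389.4884 * (1+0.05)^(-7)
= 13389.4884 * 0.710681
= 9515.6594


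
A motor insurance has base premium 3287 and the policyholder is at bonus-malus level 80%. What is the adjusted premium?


adjusted = base * BM_level / 100
= 3287 * 80 / 100
= 3287 * 0.8
= 2629.6


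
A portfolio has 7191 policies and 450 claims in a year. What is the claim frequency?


frequency = claims / policies
= 450 / 7191
= 0.0626


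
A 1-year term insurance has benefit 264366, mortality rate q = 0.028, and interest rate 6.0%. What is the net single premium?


NSP = benefit * q * v
v = 1/(1+i) = 0.943396
NSP = 264366 * 0.028 * 0.943396
= 6983.2528


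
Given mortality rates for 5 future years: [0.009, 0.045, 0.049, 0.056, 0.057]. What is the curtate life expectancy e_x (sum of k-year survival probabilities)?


e_x = sum_{k=1}^{n} k_p_x
k_p_x values:
  1_p_x = 0.991
  2_p_x = 0.946405
  3_p_x = 0.900031
  4_p_x = 0.849629
  5_p_x = 0.801201
e_x = 4.4883


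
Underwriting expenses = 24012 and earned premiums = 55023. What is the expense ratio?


Expense ratio = expenses / premiums
= 24012 / 55023
= 0.4364


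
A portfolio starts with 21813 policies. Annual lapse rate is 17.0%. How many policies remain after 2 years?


remaining = initial * (1 - lapse)^years
= 21813 * (1 - 0.17)^2
= 21813 * 0.6889
= 15026.9757


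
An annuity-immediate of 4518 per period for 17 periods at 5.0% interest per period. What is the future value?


FV = PMT * ((1+i)^n - 1) / i
= 4518 * ((1.05)^17 - 1) / 0.05
= 4518 * (2.292018 - 1) / 0.05
= 116746.7752


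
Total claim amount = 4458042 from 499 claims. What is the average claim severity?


severity = total / number
= 4458042 / 499
= 8933.9519


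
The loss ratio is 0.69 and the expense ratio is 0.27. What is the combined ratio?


Combined ratio = loss ratio + expense ratio
= 0.69 + 0.27
= 0.96


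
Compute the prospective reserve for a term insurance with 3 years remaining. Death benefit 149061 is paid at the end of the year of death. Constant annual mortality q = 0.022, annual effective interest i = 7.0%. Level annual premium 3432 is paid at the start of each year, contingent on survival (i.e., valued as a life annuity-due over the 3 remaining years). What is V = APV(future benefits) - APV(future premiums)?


v = 1/(1+i) = 0.934579
APV(future benefits) per unit = sum_{k=0}^{2} k_p_x * q * v^(k+1) = 0.056531
APV(future benefits) = 149061 * 0.056531 = 8426.5263
Life annuity-due factor ä_{x:3} = sum_{k=0}^{2} k_p_x * v^k = 2.749449
APV(future premiums) = 3432 * 2.749449 = 9436.1085
V = 8426.5263 - 9436.1085
= -1009.5822


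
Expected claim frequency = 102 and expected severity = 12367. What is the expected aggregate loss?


E[S] = E[N] * E[X]
= 102 * 12367
= 1.2614e+06


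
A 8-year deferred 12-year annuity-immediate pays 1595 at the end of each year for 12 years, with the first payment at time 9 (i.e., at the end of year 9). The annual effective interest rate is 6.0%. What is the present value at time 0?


PV at time 8 of the 12-year annuity-immediate:
a_n = 1595 * (1-(1+0.06)^(-12))/0.06 = 13372.2311
Discount back 8 years to time 0:
PV = 13372.2311 * (1+0.06)^(-8)
= 13372.2311 * 0.627412
= 8389.9032


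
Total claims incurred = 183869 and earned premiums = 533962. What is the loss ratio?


Loss ratio = claims / premiums
= 183869 / 533962
= 0.3443


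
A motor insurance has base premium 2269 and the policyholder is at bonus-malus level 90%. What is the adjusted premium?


adjusted = base * BM_level / 100
= 2269 * 90 / 100
= 2269 * 0.9
= 2042.1


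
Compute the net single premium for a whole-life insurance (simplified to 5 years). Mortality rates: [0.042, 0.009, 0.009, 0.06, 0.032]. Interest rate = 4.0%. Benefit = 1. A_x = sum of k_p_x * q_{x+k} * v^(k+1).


v = 0.961538
Year 0: k_p_x=1.0, q=0.042, term=0.040385
Year 1: k_p_x=0.958, q=0.009, term=0.007972
Year 2: k_p_x=0.949378, q=0.009, term=0.007596
Year 3: k_p_x=0.940834, q=0.06, term=0.048254
Year 4: k_p_x=0.884384, q=0.032, term=0.023261
A_x = 0.1275


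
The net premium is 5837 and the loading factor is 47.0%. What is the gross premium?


Gross = net * (1 + loading)
= 5837 * (1 + 0.47)
= 5837 * 1.47
= 8580.39


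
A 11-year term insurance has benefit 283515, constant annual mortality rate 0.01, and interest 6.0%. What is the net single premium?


NSP = benefit * sum_{k=0}^{n-1} k_p_x * q * v^(k+1)
With constant q=0.01, v=0.943396
Sum = 0.075478
NSP = 283515 * 0.075478
= 21399.1847


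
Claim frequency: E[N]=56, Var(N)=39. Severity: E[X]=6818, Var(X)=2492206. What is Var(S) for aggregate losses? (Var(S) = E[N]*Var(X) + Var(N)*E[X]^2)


Var(S) = E[N]*Var(X) + Var(N)*E[X]^2
= 56*2492206 + 39*6818^2
= 139563536 + 1812919836
= 1.9525e+09


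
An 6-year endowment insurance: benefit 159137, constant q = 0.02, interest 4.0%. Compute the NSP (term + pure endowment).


Term component = 15908.7083
Pure endowment = 6_p_x * v^6 * benefit = 0.885842 * 0.790315 * 159137 = 111410.875
NSP = 127319.5833


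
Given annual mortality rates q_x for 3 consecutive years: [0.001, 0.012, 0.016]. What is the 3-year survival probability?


p_k = 1 - q_k for each year
Survival = product of (1 - q_k)
= 0.999 * 0.988 * 0.984
= 0.9712


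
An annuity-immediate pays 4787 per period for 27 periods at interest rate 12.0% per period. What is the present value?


PV = PMT * (1 - (1+i)^(-n)) / i
= 4787 * (1 - (1+0.12)^(-27)) / 0.12
= 4787 * (1 - 0.046894) / 0.12
= 4787 * 7.942554
= 38021.0036


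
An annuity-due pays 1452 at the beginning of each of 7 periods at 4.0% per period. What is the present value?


PV_due = PMT * (1-(1+i)^(-n))/i * (1+i)
PV_immediate = 8714.9834
PV_due = 8714.9834 * 1.04
= 9063.5827


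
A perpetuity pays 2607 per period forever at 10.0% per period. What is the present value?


PV = PMT / i
= 2607 / 0.1
= 26070.0


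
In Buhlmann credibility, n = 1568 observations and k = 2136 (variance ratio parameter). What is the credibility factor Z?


Z = n / (n + k)
= 1568 / (1568 + 2136)
= 1568 / 3704
= 0.4233


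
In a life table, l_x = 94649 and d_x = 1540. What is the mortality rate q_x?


q_x = d_x / l_x
= 1540 / 94649
= 0.0163


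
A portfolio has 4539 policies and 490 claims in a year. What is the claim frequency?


frequency = claims / policies
= 490 / 4539
= 0.108


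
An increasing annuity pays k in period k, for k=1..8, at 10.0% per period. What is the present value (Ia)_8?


(Ia)_n = sum_{k=1}^{n} k * v^k, v = 1/(1+i)
v = 0.909091
Sum computed term by term:
(Ia)_8 = 21.3636


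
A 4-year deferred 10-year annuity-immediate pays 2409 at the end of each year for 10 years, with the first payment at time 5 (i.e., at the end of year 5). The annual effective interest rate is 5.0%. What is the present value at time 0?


PV at time 4 of the 10-year annuity-immediate:
a_n = 2409 * (1-(1+0.05)^(-10))/0.05 = 18601.6594
Discount back 4 years to time 0:
PV = 18601.6594 * (1+0.05)^(-4)
= 18601.6594 * 0.822702
= 15303.6313


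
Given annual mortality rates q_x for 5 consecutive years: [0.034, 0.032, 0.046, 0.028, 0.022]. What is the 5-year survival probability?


p_k = 1 - q_k for each year
Survival = product of (1 - q_k)
= 0.966 * 0.968 * 0.954 * 0.972 * 0.978
= 0.848


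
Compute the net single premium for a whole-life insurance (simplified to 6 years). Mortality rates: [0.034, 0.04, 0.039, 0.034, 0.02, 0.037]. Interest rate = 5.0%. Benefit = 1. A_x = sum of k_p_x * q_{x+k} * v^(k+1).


v = 0.952381
Year 0: k_p_x=1.0, q=0.034, term=0.032381
Year 1: k_p_x=0.966, q=0.04, term=0.035048
Year 2: k_p_x=0.92736, q=0.039, term=0.031242
Year 3: k_p_x=0.891193, q=0.034, term=0.024928
Year 4: k_p_x=0.860892, q=0.02, term=0.013491
Year 5: k_p_x=0.843675, q=0.037, term=0.023294
A_x = 0.1604


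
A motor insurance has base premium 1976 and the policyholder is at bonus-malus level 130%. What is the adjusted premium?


adjusted = base * BM_level / 100
= 1976 * 130 / 100
= 1976 * 1.3
= 2568.8


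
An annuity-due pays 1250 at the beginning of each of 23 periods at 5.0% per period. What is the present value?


PV_due = PMT * (1-(1+i)^(-n))/i * (1+i)
PV_immediate = 16860.7174
PV_due = 16860.7174 * 1.05
= 17703.7532


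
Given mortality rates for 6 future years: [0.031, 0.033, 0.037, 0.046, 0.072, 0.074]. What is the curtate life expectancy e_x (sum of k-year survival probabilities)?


e_x = sum_{k=1}^{n} k_p_x
k_p_x values:
  1_p_x = 0.969
  2_p_x = 0.937023
  3_p_x = 0.902353
  4_p_x = 0.860845
  5_p_x = 0.798864
  6_p_x = 0.739748
e_x = 5.2078


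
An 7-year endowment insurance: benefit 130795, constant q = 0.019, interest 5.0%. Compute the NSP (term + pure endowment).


Term component = 13636.348
Pure endowment = 7_p_x * v^7 * benefit = 0.874345 * 0.710681 * 130795 = 81273.5257
NSP = 94909.8737


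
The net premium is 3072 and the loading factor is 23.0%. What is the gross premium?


Gross = net * (1 + loading)
= 3072 * (1 + 0.23)
= 3072 * 1.23
= 3778.56


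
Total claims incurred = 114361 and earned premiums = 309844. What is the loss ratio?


Loss ratio = claims / premiums
= 114361 / 309844
= 0.3691


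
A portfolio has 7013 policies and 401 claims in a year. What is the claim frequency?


frequency = claims / policies
= 401 / 7013
= 0.0572


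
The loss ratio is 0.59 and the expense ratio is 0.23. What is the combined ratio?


Combined ratio = loss ratio + expense ratio
= 0.59 + 0.23
= 0.82


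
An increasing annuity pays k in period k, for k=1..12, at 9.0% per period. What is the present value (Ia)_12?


(Ia)_n = sum_{k=1}^{n} k * v^k, v = 1/(1+i)
v = 0.917431
Sum computed term by term:
(Ia)_12 = 39.3197


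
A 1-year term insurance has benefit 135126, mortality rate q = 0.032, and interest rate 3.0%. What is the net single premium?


NSP = benefit * q * v
v = 1/(1+i) = 0.970874
NSP = 135126 * 0.032 * 0.970874
= 4198.0893


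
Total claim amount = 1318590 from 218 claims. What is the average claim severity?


severity = total / number
= 1318590 / 218
= 6048.578


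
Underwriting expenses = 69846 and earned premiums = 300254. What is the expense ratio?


Expense ratio = expenses / premiums
= 69846 / 300254
= 0.2326


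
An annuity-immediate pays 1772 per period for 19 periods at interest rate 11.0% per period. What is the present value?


PV = PMT * (1 - (1+i)^(-n)) / i
= 1772 * (1 - (1+0.11)^(-19)) / 0.11
= 1772 * (1 - 0.137678) / 0.11
= 1772 * 7.839294
= 13891.2293


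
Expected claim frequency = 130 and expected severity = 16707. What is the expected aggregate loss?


E[S] = E[N] * E[X]
= 130 * 16707
= 2.1719e+06


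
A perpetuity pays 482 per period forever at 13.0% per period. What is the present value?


PV = PMT / i
= 482 / 0.13
= 3707.6923


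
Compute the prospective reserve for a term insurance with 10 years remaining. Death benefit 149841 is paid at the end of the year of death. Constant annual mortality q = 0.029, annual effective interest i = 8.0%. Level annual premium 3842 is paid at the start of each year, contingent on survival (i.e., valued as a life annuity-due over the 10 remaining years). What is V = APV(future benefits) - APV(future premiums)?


v = 1/(1+i) = 0.925926
APV(future benefits) per unit = sum_{k=0}^{9} k_p_x * q * v^(k+1) = 0.174237
APV(future benefits) = 149841 * 0.174237 = 26107.9034
Life annuity-due factor ä_{x:10} = sum_{k=0}^{9} k_p_x * v^k = 6.48884
APV(future premiums) = 3842 * 6.48884 = 24930.1248
V = 26107.9034 - 24930.1248
= 1177.7786


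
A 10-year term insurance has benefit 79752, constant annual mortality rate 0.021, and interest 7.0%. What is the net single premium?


NSP = benefit * sum_{k=0}^{n-1} k_p_x * q * v^(k+1)
With constant q=0.021, v=0.934579
Sum = 0.135891
NSP = 79752 * 0.135891
= 10837.5709


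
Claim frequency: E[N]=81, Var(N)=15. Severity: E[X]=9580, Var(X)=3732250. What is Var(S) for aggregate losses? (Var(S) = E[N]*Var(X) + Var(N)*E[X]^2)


Var(S) = E[N]*Var(X) + Var(N)*E[X]^2
= 81*3732250 + 15*9580^2
= 302312250 + 1376646000
= 1.6790e+09


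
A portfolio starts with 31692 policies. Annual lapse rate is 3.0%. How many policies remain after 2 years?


remaining = initial * (1 - lapse)^years
= 31692 * (1 - 0.03)^2
= 31692 * 0.9409
= 29819.0028


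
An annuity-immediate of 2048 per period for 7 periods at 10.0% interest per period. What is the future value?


FV = PMT * ((1+i)^n - 1) / i
= 2048 * ((1.1)^7 - 1) / 0.1
= 2048 * (1.948717 - 1) / 0.1
= 19429.7262


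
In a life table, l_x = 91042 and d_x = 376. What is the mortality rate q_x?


q_x = d_x / l_x
= 376 / 91042
= 0.0041


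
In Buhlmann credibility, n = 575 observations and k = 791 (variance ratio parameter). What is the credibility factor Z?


Z = n / (n + k)
= 575 / (575 + 791)
= 575 / 1366
= 0.4209


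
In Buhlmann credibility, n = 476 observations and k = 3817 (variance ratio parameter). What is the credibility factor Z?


Z = n / (n + k)
= 476 / (476 + 3817)
= 476 / 4293
= 0.1109


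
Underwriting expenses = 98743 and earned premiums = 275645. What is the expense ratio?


Expense ratio = expenses / premiums
= 98743 / 275645
= 0.3582


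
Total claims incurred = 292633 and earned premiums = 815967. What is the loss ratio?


Loss ratio = claims / premiums
= 292633 / 815967
= 0.3586


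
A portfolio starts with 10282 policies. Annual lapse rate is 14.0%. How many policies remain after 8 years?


remaining = initial * (1 - lapse)^years
= 10282 * (1 - 0.14)^8
= 10282 * 0.299218
= 3076.5587


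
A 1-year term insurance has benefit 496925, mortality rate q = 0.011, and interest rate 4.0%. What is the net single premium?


NSP = benefit * q * v
v = 1/(1+i) = 0.961538
NSP = 496925 * 0.011 * 0.961538
= 5255.9375


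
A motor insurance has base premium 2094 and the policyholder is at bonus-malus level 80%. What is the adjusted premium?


adjusted = base * BM_level / 100
= 2094 * 80 / 100
= 2094 * 0.8
= 1675.2


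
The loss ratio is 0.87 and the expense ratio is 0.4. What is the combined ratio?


Combined ratio = loss ratio + expense ratio
= 0.87 + 0.4
= 1.27


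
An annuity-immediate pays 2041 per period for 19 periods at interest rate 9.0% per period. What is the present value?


PV = PMT * (1 - (1+i)^(-n)) / i
= 2041 * (1 - (1+0.09)^(-19)) / 0.09
= 2041 * (1 - 0.19449) / 0.09
= 2041 * 8.950115
= 18267.1843


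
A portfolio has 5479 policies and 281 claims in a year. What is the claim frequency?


frequency = claims / policies
= 281 / 5479
= 0.0513


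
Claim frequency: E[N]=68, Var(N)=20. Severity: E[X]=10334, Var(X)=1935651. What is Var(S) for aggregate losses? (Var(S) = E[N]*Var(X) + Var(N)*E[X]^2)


Var(S) = E[N]*Var(X) + Var(N)*E[X]^2
= 68*1935651 + 20*10334^2
= 131624268 + 2135831120
= 2.2675e+09


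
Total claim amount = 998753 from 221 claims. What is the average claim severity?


severity = total / number
= 998753 / 221
= 4519.2443


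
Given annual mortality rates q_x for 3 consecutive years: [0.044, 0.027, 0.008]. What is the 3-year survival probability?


p_k = 1 - q_k for each year
Survival = product of (1 - q_k)
= 0.956 * 0.973 * 0.992
= 0.9227


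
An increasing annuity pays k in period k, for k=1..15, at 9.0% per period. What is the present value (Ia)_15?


(Ia)_n = sum_{k=1}^{n} k * v^k, v = 1/(1+i)
v = 0.917431
Sum computed term by term:
(Ia)_15 = 51.8676


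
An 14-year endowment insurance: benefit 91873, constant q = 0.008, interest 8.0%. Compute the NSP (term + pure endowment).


Term component = 5810.9658
Pure endowment = 14_p_x * v^14 * benefit = 0.893642 * 0.340461 * 91873 = 27952.3761
NSP = 33763.3419


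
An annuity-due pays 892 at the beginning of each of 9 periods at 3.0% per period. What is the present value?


PV_due = PMT * (1-(1+i)^(-n))/i * (1+i)
PV_immediate = 6945.2092
PV_due = 6945.2092 * 1.03
= 7153.5654


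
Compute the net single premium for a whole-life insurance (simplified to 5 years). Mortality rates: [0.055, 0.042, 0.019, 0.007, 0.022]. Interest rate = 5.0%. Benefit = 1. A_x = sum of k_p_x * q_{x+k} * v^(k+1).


v = 0.952381
Year 0: k_p_x=1.0, q=0.055, term=0.052381
Year 1: k_p_x=0.945, q=0.042, term=0.036
Year 2: k_p_x=0.90531, q=0.019, term=0.014859
Year 3: k_p_x=0.888109, q=0.007, term=0.005115
Year 4: k_p_x=0.881892, q=0.022, term=0.015202
A_x = 0.1236


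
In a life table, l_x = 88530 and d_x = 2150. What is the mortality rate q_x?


q_x = d_x / l_x
= 2150 / 88530
= 0.0243


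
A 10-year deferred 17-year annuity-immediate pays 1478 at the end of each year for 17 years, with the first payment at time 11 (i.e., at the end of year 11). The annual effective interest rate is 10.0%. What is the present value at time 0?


PV at time 10 of the 17-year annuity-immediate:
a_n = 1478 * (1-(1+0.1)^(-17))/0.1 = 11855.8558
Discount back 10 years to time 0:
PV = 11855.8558 * (1+0.1)^(-10)
= 11855.8558 * 0.385543
= 4570.9456


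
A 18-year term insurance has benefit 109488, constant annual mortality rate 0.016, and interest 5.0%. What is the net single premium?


NSP = benefit * sum_{k=0}^{n-1} k_p_x * q * v^(k+1)
With constant q=0.016, v=0.952381
Sum = 0.167075
NSP = 109488 * 0.167075
= 18292.6782


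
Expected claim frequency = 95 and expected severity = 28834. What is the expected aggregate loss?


E[S] = E[N] * E[X]
= 95 * 28834
= 2.7392e+06


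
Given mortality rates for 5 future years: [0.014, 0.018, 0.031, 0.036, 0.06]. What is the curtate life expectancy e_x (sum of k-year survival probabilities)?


e_x = sum_{k=1}^{n} k_p_x
k_p_x values:
  1_p_x = 0.986
  2_p_x = 0.968252
  3_p_x = 0.938236
  4_p_x = 0.90446
  5_p_x = 0.850192
e_x = 4.6471


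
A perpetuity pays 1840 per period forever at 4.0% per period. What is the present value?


PV = PMT / i
= 1840 / 0.04
= 46000.0


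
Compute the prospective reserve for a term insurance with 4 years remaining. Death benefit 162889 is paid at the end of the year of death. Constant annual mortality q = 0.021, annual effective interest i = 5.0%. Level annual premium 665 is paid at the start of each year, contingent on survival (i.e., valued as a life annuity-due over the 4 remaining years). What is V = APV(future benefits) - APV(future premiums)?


v = 1/(1+i) = 0.952381
APV(future benefits) per unit = sum_{k=0}^{3} k_p_x * q * v^(k+1) = 0.072245
APV(future benefits) = 162889 * 0.072245 = 11767.9675
Life annuity-due factor ä_{x:4} = sum_{k=0}^{3} k_p_x * v^k = 3.612266
APV(future premiums) = 665 * 3.612266 = 2402.1568
V = 11767.9675 - 2402.1568
= 9365.8107


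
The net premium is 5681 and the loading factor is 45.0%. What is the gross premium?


Gross = net * (1 + loading)
= 5681 * (1 + 0.45)
= 5681 * 1.45
= 8237.45


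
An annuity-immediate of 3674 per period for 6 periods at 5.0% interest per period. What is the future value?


FV = PMT * ((1+i)^n - 1) / i
= 3674 * ((1.05)^6 - 1) / 0.05
= 3674 * (1.340096 - 1) / 0.05
= 24990.2277
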